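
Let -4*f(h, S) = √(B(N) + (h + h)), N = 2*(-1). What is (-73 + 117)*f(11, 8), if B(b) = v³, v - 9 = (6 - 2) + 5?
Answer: -11*√5854 ≈ -841.63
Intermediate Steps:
N = -2
v = 18 (v = 9 + ((6 - 2) + 5) = 9 + (4 + 5) = 9 + 9 = 18)
B(b) = 5832 (B(b) = 18³ = 5832)
f(h, S) = -√(5832 + 2*h)/4 (f(h, S) = -√(5832 + (h + h))/4 = -√(5832 + 2*h)/4)
(-73 + 117)*f(11, 8) = (-73 + 117)*(-√(5832 + 2*11)/4) = 44*(-√(5832 + 22)/4) = 44*(-√5854/4) = -11*√5854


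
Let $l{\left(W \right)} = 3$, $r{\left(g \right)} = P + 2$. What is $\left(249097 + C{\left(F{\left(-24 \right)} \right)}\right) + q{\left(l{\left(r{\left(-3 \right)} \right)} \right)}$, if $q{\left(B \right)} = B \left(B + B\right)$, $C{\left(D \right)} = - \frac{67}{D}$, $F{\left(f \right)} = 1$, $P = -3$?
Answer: $249048$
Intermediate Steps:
$r{\left(g \right)} = -1$ ($r{\left(g \right)} = -3 + 2 = -1$)
$q{\left(B \right)} = 2 B^{2}$ ($q{\left(B \right)} = B 2 B = 2 B^{2}$)
$\left(249097 + C{\left(F{\left(-24 \right)} \right)}\right) + q{\left(l{\left(r{\left(-3 \right)} \right)} \right)} = \left(249097 - \frac{67}{1}\right) + 2 \cdot 3^{2} = \left(249097 - 67\right) + 2 \cdot 9 = \left(249097 - 67\right) + 18 = 249030 + 18 = 249048$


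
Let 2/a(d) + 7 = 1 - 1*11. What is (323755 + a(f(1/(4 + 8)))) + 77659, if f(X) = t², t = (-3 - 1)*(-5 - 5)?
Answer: 6824036/17 ≈ 4.0141e+5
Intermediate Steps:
t = 40 (t = -4*(-10) = 40)
f(X) = 1600 (f(X) = 40² = 1600)
a(d) = -2/17 (a(d) = 2/(-7 + (1 - 1*11)) = 2/(-7 + (1 - 11)) = 2/(-7 - 10) = 2/(-17) = 2*(-1/17) = -2/17)
(323755 + a(f(1/(4 + 8)))) + 77659 = (323755 - 2/17) + 77659 = 5503833/17 + 77659 = 6824036/17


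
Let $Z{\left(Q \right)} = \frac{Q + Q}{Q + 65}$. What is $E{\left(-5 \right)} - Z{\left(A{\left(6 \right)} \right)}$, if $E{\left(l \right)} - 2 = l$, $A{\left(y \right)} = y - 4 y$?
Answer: $- \frac{105}{47} \approx -2.234$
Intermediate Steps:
$A{\left(y \right)} = - 3 y$
$E{\left(l \right)} = 2 + l$
$Z{\left(Q \right)} = \frac{2 Q}{65 + Q}$
$E{\left(-5 \right)} - Z{\left(A{\left(6 \right)} \right)} = \left(2 - 5\right) - \frac{2 \left(\left(-3\right) 6\right)}{65 - 18} = -3 - 2 \left(-18\right) \frac{1}{65 - 18} = -3 - 2 \left(-18\right) \frac{1}{47} = -3 - - \frac{36}{47} = -3 + \frac{36}{47} = - \frac{105}{47}$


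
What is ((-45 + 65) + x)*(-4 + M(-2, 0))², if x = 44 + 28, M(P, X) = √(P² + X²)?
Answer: 368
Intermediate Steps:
x = 72
((-45 + 65) + x)*(-4 + M(-2, 0))² = ((-45 + 65) + 72)*(-4 + √((-2)² + 0²))² = (20 + 72)*(-4 + √(4 + 0))² = 92*(-4 + √4)² = 92*(-4 + 2)² = 92*(-2)² = 92*4 = 368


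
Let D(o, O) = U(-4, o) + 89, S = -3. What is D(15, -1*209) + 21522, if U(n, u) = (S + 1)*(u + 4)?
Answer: 21573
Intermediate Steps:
U(n, u) = -8 - 2*u (U(n, u) = (-3 + 1)*(u + 4) = -2*(4 + u) = -8 - 2*u)
D(o, O) = 81 - 2*o (D(o, O) = (-8 - 2*o) + 89 = 81 - 2*o)
D(15, -1*209) + 21522 = (81 - 2*15) + 21522 = (81 - 30) + 21522 = 51 + 21522 = 21573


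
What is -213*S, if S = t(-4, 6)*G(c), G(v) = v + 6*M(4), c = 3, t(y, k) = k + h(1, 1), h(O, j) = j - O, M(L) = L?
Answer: -34506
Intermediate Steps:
t(y, k) = k (t(y, k) = k + (1 - 1*1) = k + (1 - 1) = k + 0 = k)
G(v) = 24 + v (G(v) = v + 6*4 = v + 24 = 24 + v)
S = 162 (S = 6*(24 + 3) = 6*27 = 162)
-213*S = -213*162 = -34506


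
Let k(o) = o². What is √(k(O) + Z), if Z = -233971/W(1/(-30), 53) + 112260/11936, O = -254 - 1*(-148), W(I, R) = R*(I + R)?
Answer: √176230676836518016426/125651764 ≈ 105.65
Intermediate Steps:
O = -106 (O = -254 + 148 = -106)
Z = -18581533815/251303528 (Z = -233971*1/(53*(1/(-30) + 53)) + 112260/11936 = -233971*1/(53*(-1/30 + 53)) + 112260*(1/11936) = -233971/(53*(1589/30)) + 28065/2984 = -233971/84217/30 + 28065/2984 = -233971*30/84217 + 28065/2984 = -7019130/84217 + 28065/2984 = -18581533815/251303528 ≈ -73.941)
√(k(O) + Z) = √((-106)² - 18581533815/251303528) = √(11236 - 18581533815/251303528) = √(2805064906793/251303528) = √176230676836518016426/125651764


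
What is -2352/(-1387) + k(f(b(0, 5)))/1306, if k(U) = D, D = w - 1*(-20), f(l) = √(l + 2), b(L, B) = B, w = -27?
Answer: 3062003/1811422 ≈ 1.6904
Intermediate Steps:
f(l) = √(2 + l)
D = -7 (D = -27 - 1*(-20) = -27 + 20 = -7)
k(U) = -7
-2352/(-1387) + k(f(b(0, 5)))/1306 = -2352/(-1387) - 7/1306 = -2352*(-1/1387) - 7*1/1306 = 2352/1387 - 7/1306 = 3062003/1811422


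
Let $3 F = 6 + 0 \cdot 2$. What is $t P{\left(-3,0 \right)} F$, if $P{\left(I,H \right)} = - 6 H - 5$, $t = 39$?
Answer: $-390$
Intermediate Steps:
$P{\left(I,H \right)} = -5 - 6 H$
$F = 2$ ($F = \frac{6 + 0 \cdot 2}{3} = \frac{6 + 0}{3} = \frac{1}{3} \cdot 6 = 2$)
$t P{\left(-3,0 \right)} F = 39 \left(-5 - 0\right) 2 = 39 \left(-5 + 0\right) 2 = 39 \left(-5\right) 2 = \left(-195\right) 2 = -390$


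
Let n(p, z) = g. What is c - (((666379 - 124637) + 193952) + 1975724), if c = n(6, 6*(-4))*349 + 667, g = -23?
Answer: -2718778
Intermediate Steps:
n(p, z) = -23
c = -7360 (c = -23*349 + 667 = -8027 + 667 = -7360)
c - (((666379 - 124637) + 193952) + 1975724) = -7360 - (((666379 - 124637) + 193952) + 1975724) = -7360 - ((541742 + 193952) + 1975724) = -7360 - (735694 + 1975724) = -7360 - 1*2711418 = -7360 - 2711418 = -2718778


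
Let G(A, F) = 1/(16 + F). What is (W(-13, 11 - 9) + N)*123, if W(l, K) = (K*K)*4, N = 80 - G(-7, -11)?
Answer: 58917/5 ≈ 11783.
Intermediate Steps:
N = 399/5 (N = 80 - 1/(16 - 11) = 80 - 1/5 = 80 - 1*⅕ = 80 - ⅕ = 399/5 ≈ 79.800)
W(l, K) = 4*K² (W(l, K) = K²*4 = 4*K²)
(W(-13, 11 - 9) + N)*123 = (4*(11 - 9)² + 399/5)*123 = (4*2² + 399/5)*123 = (4*4 + 399/5)*123 = (16 + 399/5)*123 = (479/5)*123 = 58917/5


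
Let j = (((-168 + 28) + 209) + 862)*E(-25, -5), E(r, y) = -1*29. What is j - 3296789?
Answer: -3323788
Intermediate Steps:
E(r, y) = -29
j = -26999 (j = (((-168 + 28) + 209) + 862)*(-29) = ((-140 + 209) + 862)*(-29) = (69 + 862)*(-29) = 931*(-29) = -26999)
j - 3296789 = -26999 - 3296789 = -3323788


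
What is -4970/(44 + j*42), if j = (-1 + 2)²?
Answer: -2485/43 ≈ -57.791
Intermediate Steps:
j = 1 (j = 1² = 1)
-4970/(44 + j*42) = -4970/(44 + 1*42) = -4970/(44 + 42) = -4970/86 = -4970*1/86 = -2485/43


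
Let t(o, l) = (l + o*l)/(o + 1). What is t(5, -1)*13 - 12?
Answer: -25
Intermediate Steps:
t(o, l) = (l + l*o)/(1 + o)
t(5, -1)*13 - 12 = -1*13 - 12 = -13 - 12 = -25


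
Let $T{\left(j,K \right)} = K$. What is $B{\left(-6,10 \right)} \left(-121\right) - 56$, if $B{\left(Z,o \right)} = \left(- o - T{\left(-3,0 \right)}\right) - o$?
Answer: $2364$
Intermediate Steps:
$B{\left(Z,o \right)} = - 2 o$ ($B{\left(Z,o \right)} = \left(- o - 0\right) - o = \left(- o + 0\right) - o = - o - o = - 2 o$)
$B{\left(-6,10 \right)} \left(-121\right) - 56 = \left(-2\right) 10 \left(-121\right) - 56 = \left(-20\right) \left(-121\right) - 56 = 2420 - 56 = 2364$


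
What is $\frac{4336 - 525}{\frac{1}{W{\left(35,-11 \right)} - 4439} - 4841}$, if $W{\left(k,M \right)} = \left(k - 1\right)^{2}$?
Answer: $- \frac{12511513}{15893004} \approx -0.78723$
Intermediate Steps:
$W{\left(k,M \right)} = \left(-1 + k\right)^{2}$
$\frac{4336 - 525}{\frac{1}{W{\left(35,-11 \right)} - 4439} - 4841} = \frac{4336 - 525}{\frac{1}{\left(-1 + 35\right)^{2} - 4439} - 4841} = \frac{3811}{\frac{1}{34^{2} - 4439} - 4841} = \frac{3811}{\frac{1}{1156 - 4439} - 4841} = \frac{3811}{\frac{1}{-3283} - 4841} = \frac{3811}{- \frac{1}{3283} - 4841} = \frac{3811}{- \frac{15893004}{3283}} = 3811 \left(- \frac{3283}{15893004}\right) = - \frac{12511513}{15893004}$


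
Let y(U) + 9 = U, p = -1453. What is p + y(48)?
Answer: -1414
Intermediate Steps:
y(U) = -9 + U
p + y(48) = -1453 + (-9 + 48) = -1453 + 39 = -1414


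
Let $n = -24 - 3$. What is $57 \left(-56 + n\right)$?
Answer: $-4731$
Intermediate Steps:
$n = -27$ ($n = -24 - 3 = -27$)
$57 \left(-56 + n\right) = 57 \left(-56 - 27\right) = 57 \left(-83\right) = -4731$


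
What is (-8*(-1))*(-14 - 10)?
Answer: -192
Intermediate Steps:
(-8*(-1))*(-14 - 10) = 8*(-24) = -192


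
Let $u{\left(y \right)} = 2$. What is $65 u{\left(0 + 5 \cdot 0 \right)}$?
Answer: $130$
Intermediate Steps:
$65 u{\left(0 + 5 \cdot 0 \right)} = 65 \cdot 2 = 130$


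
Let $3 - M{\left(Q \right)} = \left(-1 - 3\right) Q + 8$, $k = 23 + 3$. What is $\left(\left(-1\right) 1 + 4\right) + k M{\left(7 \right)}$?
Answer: $601$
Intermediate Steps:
$k = 26$
$M{\left(Q \right)} = -5 + 4 Q$ ($M{\left(Q \right)} = 3 - \left(\left(-1 - 3\right) Q + 8\right) = 3 - \left(- 4 Q + 8\right) = 3 - \left(8 - 4 Q\right) = 3 + \left(-8 + 4 Q\right) = -5 + 4 Q$)
$\left(\left(-1\right) 1 + 4\right) + k M{\left(7 \right)} = \left(\left(-1\right) 1 + 4\right) + 26 \left(-5 + 4 \cdot 7\right) = \left(-1 + 4\right) + 26 \left(-5 + 28\right) = 3 + 26 \cdot 23 = 3 + 598 = 601$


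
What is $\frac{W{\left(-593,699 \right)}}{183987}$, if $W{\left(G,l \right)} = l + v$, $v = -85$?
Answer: $\frac{614}{183987} \approx 0.0033372$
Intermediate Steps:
$W{\left(G,l \right)} = -85 + l$ ($W{\left(G,l \right)} = l - 85 = -85 + l$)
$\frac{W{\left(-593,699 \right)}}{183987} = \frac{-85 + 699}{183987} = 614 \cdot \frac{1}{183987} = \frac{614}{183987}$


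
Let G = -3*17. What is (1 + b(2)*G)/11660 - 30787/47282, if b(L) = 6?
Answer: -37339743/55130812 ≈ -0.67729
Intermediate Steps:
G = -51
(1 + b(2)*G)/11660 - 30787/47282 = (1 + 6*(-51))/11660 - 30787/47282 = (1 - 306)*(1/11660) - 30787*1/47282 = -305*1/11660 - 30787/47282 = -61/2332 - 30787/47282 = -37339743/55130812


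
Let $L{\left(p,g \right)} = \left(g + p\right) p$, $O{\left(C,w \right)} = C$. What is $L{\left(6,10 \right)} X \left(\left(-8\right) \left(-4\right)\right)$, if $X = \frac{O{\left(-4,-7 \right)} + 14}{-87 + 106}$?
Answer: $\frac{30720}{19} \approx 1616.8$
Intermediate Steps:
$X = \frac{10}{19}$ ($X = \frac{-4 + 14}{-87 + 106} = \frac{10}{19} \approx 0.52632$)
$L{\left(p,g \right)} = p \left(g + p\right)$
$L{\left(6,10 \right)} X \left(\left(-8\right) \left(-4\right)\right) = 6 \left(10 + 6\right) \frac{10}{19} \left(\left(-8\right) \left(-4\right)\right) = 6 \cdot 16 \cdot \frac{10}{19} \cdot 32 = 96 \cdot \frac{10}{19} \cdot 32 = \frac{960}{19} \cdot 32 = \frac{30720}{19}$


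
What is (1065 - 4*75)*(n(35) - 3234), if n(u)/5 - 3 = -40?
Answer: -2615535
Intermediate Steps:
n(u) = -185 (n(u) = 15 + 5*(-40) = 15 - 200 = -185)
(1065 - 4*75)*(n(35) - 3234) = (1065 - 4*75)*(-185 - 3234) = (1065 - 300)*(-3419) = 765*(-3419) = -2615535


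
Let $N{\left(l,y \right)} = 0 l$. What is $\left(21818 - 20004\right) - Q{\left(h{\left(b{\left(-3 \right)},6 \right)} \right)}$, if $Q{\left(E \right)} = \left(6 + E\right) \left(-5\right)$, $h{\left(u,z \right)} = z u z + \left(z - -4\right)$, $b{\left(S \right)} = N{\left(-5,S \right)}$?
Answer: $1894$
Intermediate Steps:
$N{\left(l,y \right)} = 0$
$b{\left(S \right)} = 0$
$h{\left(u,z \right)} = 4 + z + u z^{2}$ ($h{\left(u,z \right)} = u z z + \left(z + 4\right) = u z^{2} + \left(4 + z\right) = 4 + z + u z^{2}$)
$Q{\left(E \right)} = -30 - 5 E$
$\left(21818 - 20004\right) - Q{\left(h{\left(b{\left(-3 \right)},6 \right)} \right)} = \left(21818 - 20004\right) - \left(-30 - 5 \left(4 + 6 + 0 \cdot 6^{2}\right)\right) = 1814 - \left(-30 - 5 \left(4 + 6 + 0 \cdot 36\right)\right) = 1814 - \left(-30 - 5 \left(4 + 6 + 0\right)\right) = 1814 - \left(-30 - 50\right) = 1814 - -80 = 1814 + 80 = 1894$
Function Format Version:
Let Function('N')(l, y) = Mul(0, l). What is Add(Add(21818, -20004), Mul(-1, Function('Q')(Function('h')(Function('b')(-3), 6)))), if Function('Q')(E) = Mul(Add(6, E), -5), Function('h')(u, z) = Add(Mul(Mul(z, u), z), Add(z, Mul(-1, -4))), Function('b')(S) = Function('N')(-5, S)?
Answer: 1894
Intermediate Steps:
Function('N')(l, y) = 0
Function('b')(S) = 0
Function('h')(u, z) = Add(4, z, Mul(u, Pow(z, 2))) (Function('h')(u, z) = Add(Mul(Mul(u, z), z), Add(z, 4)) = Add(Mul(u, Pow(z, 2)), Add(4, z)) = Add(4, z, Mul(u, Pow(z, 2))))
Function('Q')(E) = Add(-30, Mul(-5, E))
Add(Add(21818, -20004), Mul(-1, Function('Q')(Function('h')(Function('b')(-3), 6)))) = Add(Add(21818, -20004), Mul(-1, Add(-30, Mul(-5, Add(4, 6, Mul(0, Pow(6, 2))))))) = Add(1814, Mul(-1, Add(-30, Mul(-5, Add(4, 6, Mul(0, 36)))))) = Add(1814, Mul(-1, Add(-30, Mul(-5, Add(4, 6, 0))))) = Add(1814, Mul(-1, Add(-30, Mul(-5, 10)))) = Add(1814, Mul(-1, Add(-30, -50))) = Add(1814, Mul(-1, -80)) = Add(1814, 80) = 1894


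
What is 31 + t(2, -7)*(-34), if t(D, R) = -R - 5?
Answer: -37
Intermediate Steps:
t(D, R) = -5 - R
31 + t(2, -7)*(-34) = 31 + (-5 - 1*(-7))*(-34) = 31 + (-5 + 7)*(-34) = 31 + 2*(-34) = 31 - 68 = -37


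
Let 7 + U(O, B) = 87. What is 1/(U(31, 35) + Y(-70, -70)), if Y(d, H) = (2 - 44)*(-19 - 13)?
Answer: 1/1424 ≈ 0.00070225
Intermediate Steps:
U(O, B) = 80 (U(O, B) = -7 + 87 = 80)
Y(d, H) = 1344 (Y(d, H) = -42*(-32) = 1344)
1/(U(31, 35) + Y(-70, -70)) = 1/(80 + 1344) = 1/1424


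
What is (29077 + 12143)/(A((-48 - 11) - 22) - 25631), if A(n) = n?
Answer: -10305/6428 ≈ -1.6031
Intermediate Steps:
(29077 + 12143)/(A((-48 - 11) - 22) - 25631) = (29077 + 12143)/(((-48 - 11) - 22) - 25631) = 41220/((-59 - 22) - 25631) = 41220/(-81 - 25631) = 41220/(-25712) = 41220*(-1/25712) = -10305/6428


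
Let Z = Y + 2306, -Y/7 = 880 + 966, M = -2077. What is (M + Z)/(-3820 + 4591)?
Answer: -4231/257 ≈ -16.463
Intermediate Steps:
Y = -12922 (Y = -7*(880 + 966) = -7*1846 = -12922)
Z = -10616 (Z = -12922 + 2306 = -10616)
(M + Z)/(-3820 + 4591) = (-2077 - 10616)/(-3820 + 4591) = -12693/771 = -12693*1/771 = -4231/257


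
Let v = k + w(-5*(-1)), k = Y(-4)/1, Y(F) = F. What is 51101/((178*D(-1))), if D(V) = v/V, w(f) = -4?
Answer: 51101/1424 ≈ 35.886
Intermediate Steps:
k = -4 (k = -4/1 = -4*1 = -4)
v = -8 (v = -4 - 4 = -8)
D(V) = -8/V
51101/((178*D(-1))) = 51101/((178*(-8/(-1)))) = 51101/((178*(-8*(-1)))) = 51101/((178*8)) = 51101/1424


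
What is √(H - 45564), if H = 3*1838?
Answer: 15*I*√178 ≈ 200.13*I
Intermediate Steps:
H = 5514
√(H - 45564) = √(5514 - 45564) = √(-40050) = 15*I*√178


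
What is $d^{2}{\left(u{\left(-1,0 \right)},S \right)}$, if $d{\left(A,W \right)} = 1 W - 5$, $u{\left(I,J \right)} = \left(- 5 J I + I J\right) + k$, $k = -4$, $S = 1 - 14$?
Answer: $324$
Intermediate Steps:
$S = -13$ ($S = 1 - 14 = -13$)
$u{\left(I,J \right)} = -4 - 4 I J$ ($u{\left(I,J \right)} = \left(- 5 J I + I J\right) - 4 = \left(- 5 I J + I J\right) - 4 = - 4 I J - 4 = -4 - 4 I J$)
$d{\left(A,W \right)} = -5 + W$ ($d{\left(A,W \right)} = W - 5 = -5 + W$)
$d^{2}{\left(u{\left(-1,0 \right)},S \right)} = \left(-5 - 13\right)^{2} = \left(-18\right)^{2} = 324$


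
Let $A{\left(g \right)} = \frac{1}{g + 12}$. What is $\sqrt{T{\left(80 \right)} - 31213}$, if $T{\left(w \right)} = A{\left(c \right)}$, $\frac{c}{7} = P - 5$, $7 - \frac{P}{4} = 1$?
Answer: $\frac{66 i \sqrt{150655}}{145} \approx 176.67 i$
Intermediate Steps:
$P = 24$ ($P = 28 - 4 = 24$)
$c = 133$ ($c = 7 \left(24 - 5\right) = 7 \cdot 19 = 133$)
$A{\left(g \right)} = \frac{1}{12 + g}$
$T{\left(w \right)} = \frac{1}{145}$ ($T{\left(w \right)} = \frac{1}{12 + 133} = \frac{1}{145}$)
$\sqrt{T{\left(80 \right)} - 31213} = \sqrt{\frac{1}{145} - 31213} = \sqrt{- \frac{4525884}{145}} = \frac{66 i \sqrt{150655}}{145}$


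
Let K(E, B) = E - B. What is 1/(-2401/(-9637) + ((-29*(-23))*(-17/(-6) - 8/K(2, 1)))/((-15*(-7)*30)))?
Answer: -182139300/153885349 ≈ -1.1836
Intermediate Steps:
1/(-2401/(-9637) + ((-29*(-23))*(-17/(-6) - 8/K(2, 1)))/((-15*(-7)*30))) = 1/(-2401/(-9637) + ((-29*(-23))*(-17/(-6) - 8/(2 - 1*1)))/((-15*(-7)*30))) = 1/(-2401*(-1/9637) + (667*(-17*(-⅙) - 8/(2 - 1)))/((105*30))) = 1/(2401/9637 + (667*(17/6 - 8/1))/3150) = 1/(2401/9637 + (667*(17/6 - 8*1))*(1/3150)) = 1/(2401/9637 + (667*(17/6 - 8))*(1/3150)) = 1/(2401/9637 + (667*(-31/6))*(1/3150)) = 1/(2401/9637 - 20677/6*1/3150) = 1/(2401/9637 - 20677/18900) = 1/(-153885349/182139300) = -182139300/153885349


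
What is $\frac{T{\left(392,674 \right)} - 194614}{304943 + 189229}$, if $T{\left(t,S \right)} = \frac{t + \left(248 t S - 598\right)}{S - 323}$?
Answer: $- \frac{232178}{14454531} \approx -0.016063$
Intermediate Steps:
$T{\left(t,S \right)} = \frac{-598 + t + 248 S t}{-323 + S}$ ($T{\left(t,S \right)} = \frac{t + \left(248 S t - 598\right)}{-323 + S} = \frac{t + \left(-598 + 248 S t\right)}{-323 + S} = \frac{-598 + t + 248 S t}{-323 + S}$)
$\frac{T{\left(392,674 \right)} - 194614}{304943 + 189229} = \frac{\frac{-598 + 392 + 248 \cdot 674 \cdot 392}{-323 + 674} - 194614}{304943 + 189229} = \frac{\frac{-598 + 392 + 65523584}{351} - 194614}{494172} = \left(\frac{1}{351} \cdot 65523378 - 194614\right) \frac{1}{494172} = \left(\frac{21841126}{117} - 194614\right) \frac{1}{494172} = \left(- \frac{928712}{117}\right) \frac{1}{494172} = - \frac{232178}{14454531}$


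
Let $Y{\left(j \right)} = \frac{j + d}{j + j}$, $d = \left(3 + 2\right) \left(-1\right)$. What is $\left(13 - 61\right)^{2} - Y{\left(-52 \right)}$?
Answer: $\frac{239559}{104} \approx 2303.5$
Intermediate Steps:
$d = -5$ ($d = 5 \left(-1\right) = -5$)
$Y{\left(j \right)} = \frac{-5 + j}{2 j}$ ($Y{\left(j \right)} = \frac{j - 5}{j + j} = \frac{-5 + j}{2 j}$)
$\left(13 - 61\right)^{2} - Y{\left(-52 \right)} = \left(13 - 61\right)^{2} - \frac{-5 - 52}{2 \left(-52\right)} = \left(-48\right)^{2} - \frac{1}{2} \left(- \frac{1}{52}\right) \left(-57\right) = 2304 - \frac{57}{104} = \frac{239559}{104}$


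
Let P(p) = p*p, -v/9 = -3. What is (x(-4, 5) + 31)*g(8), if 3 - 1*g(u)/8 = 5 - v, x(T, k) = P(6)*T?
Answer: -22600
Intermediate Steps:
v = 27 (v = -9*(-3) = 27)
P(p) = p²
x(T, k) = 36*T (x(T, k) = 6²*T = 36*T)
g(u) = 200 (g(u) = 24 - 8*(5 - 1*27) = 24 - 8*(5 - 27) = 24 - 8*(-22) = 24 + 176 = 200)
(x(-4, 5) + 31)*g(8) = (36*(-4) + 31)*200 = (-144 + 31)*200 = -113*200 = -22600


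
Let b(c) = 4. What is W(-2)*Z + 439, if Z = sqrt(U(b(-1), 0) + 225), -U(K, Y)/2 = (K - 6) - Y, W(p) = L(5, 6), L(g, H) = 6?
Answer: 439 + 6*sqrt(229) ≈ 529.80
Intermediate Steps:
W(p) = 6
U(K, Y) = 12 - 2*K + 2*Y (U(K, Y) = -2*((K - 6) - Y) = -2*((-6 + K) - Y) = -2*(-6 + K - Y) = 12 - 2*K + 2*Y)
Z = sqrt(229) (Z = sqrt((12 - 2*4 + 2*0) + 225) = sqrt((12 - 8 + 0) + 225) = sqrt(4 + 225) = sqrt(229) ≈ 15.133)
W(-2)*Z + 439 = 6*sqrt(229) + 439 = 439 + 6*sqrt(229)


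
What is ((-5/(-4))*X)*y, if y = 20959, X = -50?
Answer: -2619875/2 ≈ -1.3099e+6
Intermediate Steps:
((-5/(-4))*X)*y = (-5/(-4)*(-50))*20959 = (-5*(-1/4)*(-50))*20959 = ((5/4)*(-50))*20959 = -125/2*20959 = -2619875/2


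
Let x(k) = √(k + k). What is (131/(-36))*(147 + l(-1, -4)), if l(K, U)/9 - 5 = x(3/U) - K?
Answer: -8777/12 - 131*I*√6/8 ≈ -731.42 - 40.11*I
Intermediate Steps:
x(k) = √2*√k (x(k) = √(2*k) = √2*√k)
l(K, U) = 45 - 9*K + 9*√6*√(1/U) (l(K, U) = 45 + 9*(√2*√(3/U) - K) = 45 + 9*(√2*(√3*√(1/U)) - K) = 45 + 9*(√6*√(1/U) - K) = 45 + 9*(-K + √6*√(1/U)) = 45 + (-9*K + 9*√6*√(1/U)) = 45 - 9*K + 9*√6*√(1/U))
(131/(-36))*(147 + l(-1, -4)) = (131/(-36))*(147 + (45 - 9*(-1) + 9*√6*√(1/(-4)))) = (131*(-1/36))*(147 + (45 + 9 + 9*√6*√(-¼))) = -131*(147 + (45 + 9 + 9*√6*(I/2)))/36 = -131*(147 + (45 + 9 + 9*I*√6/2))/36 = -131*(147 + (54 + 9*I*√6/2))/36 = -131*(201 + 9*I*√6/2)/36 = -8777/12 - 131*I*√6/8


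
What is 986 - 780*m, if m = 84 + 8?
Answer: -70774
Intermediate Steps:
m = 92
986 - 780*m = 986 - 780*92 = 986 - 71760 = -70774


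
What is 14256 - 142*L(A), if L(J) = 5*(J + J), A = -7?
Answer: 24196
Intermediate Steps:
L(J) = 10*J (L(J) = 5*(2*J) = 10*J)
14256 - 142*L(A) = 14256 - 1420*(-7) = 14256 - 142*(-70) = 14256 + 9940 = 24196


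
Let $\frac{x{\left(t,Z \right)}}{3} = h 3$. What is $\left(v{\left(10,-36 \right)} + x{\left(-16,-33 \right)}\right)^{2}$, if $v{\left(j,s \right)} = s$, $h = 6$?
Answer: $324$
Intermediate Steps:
$x{\left(t,Z \right)} = 54$ ($x{\left(t,Z \right)} = 3 \cdot 6 \cdot 3 = 3 \cdot 18 = 54$)
$\left(v{\left(10,-36 \right)} + x{\left(-16,-33 \right)}\right)^{2} = \left(-36 + 54\right)^{2} = 18^{2} = 324$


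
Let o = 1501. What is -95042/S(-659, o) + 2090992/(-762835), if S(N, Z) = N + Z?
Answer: -37130989667/321153535 ≈ -115.62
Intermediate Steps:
-95042/S(-659, o) + 2090992/(-762835) = -95042/(-659 + 1501) + 2090992/(-762835) = -95042/842 + 2090992*(-1/762835) = -95042*1/842 - 2090992/762835 = -47521/421 - 2090992/762835 = -37130989667/321153535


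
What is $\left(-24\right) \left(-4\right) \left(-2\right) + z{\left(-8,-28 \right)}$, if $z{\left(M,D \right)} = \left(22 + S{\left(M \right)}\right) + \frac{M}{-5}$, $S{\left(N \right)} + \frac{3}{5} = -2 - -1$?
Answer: $-170$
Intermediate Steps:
$S{\left(N \right)} = - \frac{8}{5}$ ($S{\left(N \right)} = - \frac{3}{5} - 1 = - \frac{8}{5}$)
$z{\left(M,D \right)} = \frac{102}{5} - \frac{M}{5}$ ($z{\left(M,D \right)} = \left(22 - \frac{8}{5}\right) + \frac{M}{-5} = \frac{102}{5} + M \left(- \frac{1}{5}\right) = \frac{102}{5} - \frac{M}{5}$)
$\left(-24\right) \left(-4\right) \left(-2\right) + z{\left(-8,-28 \right)} = \left(-24\right) \left(-4\right) \left(-2\right) + \left(\frac{102}{5} - - \frac{8}{5}\right) = 96 \left(-2\right) + \left(\frac{102}{5} + \frac{8}{5}\right) = -192 + 22 = -170$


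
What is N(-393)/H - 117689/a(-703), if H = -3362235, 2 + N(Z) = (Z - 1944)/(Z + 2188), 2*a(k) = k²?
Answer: -1420553159768107/2982656000821425 ≈ -0.47627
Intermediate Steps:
a(k) = k²/2
N(Z) = -2 + (-1944 + Z)/(2188 + Z) (N(Z) = -2 + (Z - 1944)/(Z + 2188) = -2 + (-1944 + Z)/(2188 + Z))
N(-393)/H - 117689/a(-703) = ((-6320 - 1*(-393))/(2188 - 393))/(-3362235) - 117689/((½)*(-703)²) = ((-6320 + 393)/1795)*(-1/3362235) - 117689/((½)*494209) = ((1/1795)*(-5927))*(-1/3362235) - 117689/494209/2 = -5927/1795*(-1/3362235) - 117689*2/494209 = 5927/6035211825 - 235378/494209 = -1420553159768107/2982656000821425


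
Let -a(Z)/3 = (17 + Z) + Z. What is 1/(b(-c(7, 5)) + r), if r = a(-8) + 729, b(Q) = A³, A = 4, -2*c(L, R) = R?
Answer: 1/790 ≈ 0.0012658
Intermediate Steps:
c(L, R) = -R/2
a(Z) = -51 - 6*Z (a(Z) = -3*((17 + Z) + Z) = -3*(17 + 2*Z) = -51 - 6*Z)
b(Q) = 64 (b(Q) = 4³ = 64)
r = 726 (r = (-51 - 6*(-8)) + 729 = (-51 + 48) + 729 = -3 + 729 = 726)
1/(b(-c(7, 5)) + r) = 1/(64 + 726) = 1/790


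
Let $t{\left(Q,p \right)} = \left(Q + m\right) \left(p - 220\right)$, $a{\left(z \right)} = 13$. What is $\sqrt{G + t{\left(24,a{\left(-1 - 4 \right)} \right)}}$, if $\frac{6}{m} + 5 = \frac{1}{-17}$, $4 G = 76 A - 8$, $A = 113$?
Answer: $\frac{4 i \sqrt{297861}}{43} \approx 50.769 i$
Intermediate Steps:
$G = 2145$ ($G = \frac{76 \cdot 113 - 8}{4} = \frac{8588 - 8}{4} = \frac{1}{4} \cdot 8580 = 2145$)
$m = - \frac{51}{43}$ ($m = \frac{6}{-5 + \frac{1}{-17}} = \frac{6}{-5 - \frac{1}{17}} = \frac{6}{- \frac{86}{17}} = 6 \left(- \frac{17}{86}\right) = - \frac{51}{43} \approx -1.186$)
$t{\left(Q,p \right)} = \left(-220 + p\right) \left(- \frac{51}{43} + Q\right)$ ($t{\left(Q,p \right)} = \left(Q - \frac{51}{43}\right) \left(p - 220\right) = \left(- \frac{51}{43} + Q\right) \left(-220 + p\right) = \left(-220 + p\right) \left(- \frac{51}{43} + Q\right)$)
$\sqrt{G + t{\left(24,a{\left(-1 - 4 \right)} \right)}} = \sqrt{2145 + \left(\frac{11220}{43} - 5280 - \frac{663}{43} + 24 \cdot 13\right)} = \sqrt{2145 + \left(\frac{11220}{43} - 5280 - \frac{663}{43} + 312\right)} = \sqrt{2145 - \frac{203067}{43}} = \sqrt{- \frac{110832}{43}} = \frac{4 i \sqrt{297861}}{43}$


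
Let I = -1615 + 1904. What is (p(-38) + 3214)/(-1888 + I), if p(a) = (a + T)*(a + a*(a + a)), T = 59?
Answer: -63064/1599 ≈ -39.440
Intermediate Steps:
p(a) = (59 + a)*(a + 2*a²) (p(a) = (a + 59)*(a + a*(a + a)) = (59 + a)*(a + a*(2*a)) = (59 + a)*(a + 2*a²))
I = 289
(p(-38) + 3214)/(-1888 + I) = (-38*(59 + 2*(-38)² + 119*(-38)) + 3214)/(-1888 + 289) = (-38*(59 + 2*1444 - 4522) + 3214)/(-1599) = (-38*(59 + 2888 - 4522) + 3214)*(-1/1599) = (-38*(-1575) + 3214)*(-1/1599) = (59850 + 3214)*(-1/1599) = 63064*(-1/1599) = -63064/1599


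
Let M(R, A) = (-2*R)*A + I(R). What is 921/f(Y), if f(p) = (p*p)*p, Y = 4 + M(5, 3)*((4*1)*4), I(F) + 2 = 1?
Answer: -307/39698496 ≈ -7.7333e-6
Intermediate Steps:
I(F) = -1 (I(F) = -2 + 1 = -1)
M(R, A) = -1 - 2*A*R (M(R, A) = (-2*R)*A - 1 = -2*A*R - 1 = -1 - 2*A*R)
Y = -492 (Y = 4 + (-1 - 2*3*5)*((4*1)*4) = 4 + (-1 - 30)*(4*4) = 4 - 31*16 = 4 - 496 = -492)
f(p) = p³ (f(p) = p²*p = p³)
921/f(Y) = 921/((-492)³) = 921/(-119095488) = 921*(-1/119095488) = -307/39698496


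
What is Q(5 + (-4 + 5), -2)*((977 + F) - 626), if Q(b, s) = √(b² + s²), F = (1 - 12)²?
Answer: 944*√10 ≈ 2985.2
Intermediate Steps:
F = 121 (F = (-11)² = 121)
Q(5 + (-4 + 5), -2)*((977 + F) - 626) = √((5 + (-4 + 5))² + (-2)²)*((977 + 121) - 626) = √((5 + 1)² + 4)*(1098 - 626) = √(6² + 4)*472 = √(36 + 4)*472 = √40*472 = (2*√10)*472 = 944*√10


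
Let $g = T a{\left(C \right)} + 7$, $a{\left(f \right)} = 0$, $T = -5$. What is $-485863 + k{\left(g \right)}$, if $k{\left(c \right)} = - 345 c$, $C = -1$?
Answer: $-488278$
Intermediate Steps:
$g = 7$ ($g = \left(-5\right) 0 + 7 = 0 + 7 = 7$)
$-485863 + k{\left(g \right)} = -485863 - 2415 = -488278$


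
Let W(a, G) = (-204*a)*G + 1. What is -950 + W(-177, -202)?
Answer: -7294765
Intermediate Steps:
W(a, G) = 1 - 204*G*a (W(a, G) = -204*G*a + 1 = 1 - 204*G*a)
-950 + W(-177, -202) = -950 + (1 - 204*(-202)*(-177)) = -950 + (1 - 7293816) = -950 - 7293815 = -7294765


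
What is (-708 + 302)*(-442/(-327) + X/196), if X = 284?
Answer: -2602750/2289 ≈ -1137.1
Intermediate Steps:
(-708 + 302)*(-442/(-327) + X/196) = (-708 + 302)*(-442/(-327) + 284/196) = -406*(-442*(-1/327) + 284*(1/196)) = -406*(442/327 + 71/49) = -406*44875/16023 = -2602750/2289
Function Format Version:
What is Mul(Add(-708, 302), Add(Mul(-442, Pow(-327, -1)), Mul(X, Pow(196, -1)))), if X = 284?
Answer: Rational(-2602750, 2289) ≈ -1137.1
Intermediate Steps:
Mul(Add(-708, 302), Add(Mul(-442, Pow(-327, -1)), Mul(X, Pow(196, -1)))) = Mul(Add(-708, 302), Add(Mul(-442, Pow(-327, -1)), Mul(284, Pow(196, -1)))) = Mul(-406, Add(Mul(-442, Rational(-1, 327)), Mul(284, Rational(1, 196)))) = Mul(-406, Add(Rational(442, 327), Rational(71, 49))) = Mul(-406, Rational(44875, 16023)) = Rational(-2602750, 2289)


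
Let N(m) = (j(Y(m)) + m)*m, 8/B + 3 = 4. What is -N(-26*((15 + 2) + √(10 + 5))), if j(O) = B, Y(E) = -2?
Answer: -201968 - 22776*√15 ≈ -2.9018e+5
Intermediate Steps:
B = 8 (B = 8/(-3 + 4) = 8/1 = 8*1 = 8)
j(O) = 8
N(m) = m*(8 + m) (N(m) = (8 + m)*m = m*(8 + m))
-N(-26*((15 + 2) + √(10 + 5))) = -(-26*((15 + 2) + √(10 + 5)))*(8 - 26*((15 + 2) + √(10 + 5))) = -(-26*(17 + √15))*(8 - 26*(17 + √15)) = -(-442 - 26*√15)*(8 + (-442 - 26*√15)) = -(-442 - 26*√15)*(-434 - 26*√15)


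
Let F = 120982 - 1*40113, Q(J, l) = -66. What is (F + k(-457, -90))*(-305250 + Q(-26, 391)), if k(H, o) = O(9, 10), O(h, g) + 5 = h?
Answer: -24691820868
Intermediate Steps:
O(h, g) = -5 + h
F = 80869 (F = 120982 - 40113 = 80869)
k(H, o) = 4 (k(H, o) = -5 + 9 = 4)
(F + k(-457, -90))*(-305250 + Q(-26, 391)) = (80869 + 4)*(-305250 - 66) = 80873*(-305316) = -24691820868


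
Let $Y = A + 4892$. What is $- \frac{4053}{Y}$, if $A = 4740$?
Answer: $- \frac{579}{1376} \approx -0.42078$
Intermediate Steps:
$Y = 9632$ ($Y = 4740 + 4892 = 9632$)
$- \frac{4053}{Y} = - \frac{4053}{9632} = \left(-4053\right) \frac{1}{9632} = - \frac{579}{1376}$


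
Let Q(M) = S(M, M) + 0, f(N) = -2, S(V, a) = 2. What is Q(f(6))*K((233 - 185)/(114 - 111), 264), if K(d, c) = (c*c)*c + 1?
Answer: 36799490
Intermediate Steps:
K(d, c) = 1 + c³ (K(d, c) = c²*c + 1 = c³ + 1 = 1 + c³)
Q(M) = 2 (Q(M) = 2 + 0 = 2)
Q(f(6))*K((233 - 185)/(114 - 111), 264) = 2*(1 + 264³) = 2*(1 + 18399744) = 2*18399745 = 36799490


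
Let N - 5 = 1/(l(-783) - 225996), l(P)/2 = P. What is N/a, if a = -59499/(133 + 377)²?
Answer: -967137650/44247423 ≈ -21.857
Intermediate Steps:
l(P) = 2*P
a = -6611/28900 (a = -59499/(510²) = -59499/260100 = -59499*1/260100 = -6611/28900 ≈ -0.22875)
N = 1137809/227562 (N = 5 + 1/(2*(-783) - 225996) = 5 + 1/(-1566 - 225996) = 5 + 1/(-227562) = 5 - 1/227562 = 1137809/227562 ≈ 5.0000)
N/a = 1137809/(227562*(-6611/28900)) = (1137809/227562)*(-28900/6611) = -967137650/44247423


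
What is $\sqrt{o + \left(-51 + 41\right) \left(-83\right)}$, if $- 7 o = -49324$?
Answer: $\frac{3 \sqrt{42882}}{7} \approx 88.748$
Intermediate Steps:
$o = \frac{49324}{7}$ ($o = \left(- \frac{1}{7}\right) \left(-49324\right) = \frac{49324}{7} \approx 7046.3$)
$\sqrt{o + \left(-51 + 41\right) \left(-83\right)} = \sqrt{\frac{49324}{7} + \left(-51 + 41\right) \left(-83\right)} = \sqrt{\frac{49324}{7} - -830} = \sqrt{\frac{49324}{7} + 830} = \sqrt{\frac{55134}{7}} = \frac{3 \sqrt{42882}}{7}$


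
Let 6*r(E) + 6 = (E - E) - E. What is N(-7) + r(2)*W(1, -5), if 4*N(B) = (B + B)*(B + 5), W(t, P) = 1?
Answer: 17/3 ≈ 5.6667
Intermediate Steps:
N(B) = B*(5 + B)/2 (N(B) = ((B + B)*(B + 5))/4 = ((2*B)*(5 + B))/4 = (2*B*(5 + B))/4 = B*(5 + B)/2)
r(E) = -1 - E/6 (r(E) = -1 + ((E - E) - E)/6 = -1 + (0 - E)/6 = -1 + (-E)/6 = -1 - E/6)
N(-7) + r(2)*W(1, -5) = (1/2)*(-7)*(5 - 7) + (-1 - 1/6*2)*1 = (1/2)*(-7)*(-2) + (-1 - 1/3)*1 = 7 - 4/3*1 = 7 - 4/3 = 17/3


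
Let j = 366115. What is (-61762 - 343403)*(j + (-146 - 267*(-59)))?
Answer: -154660394130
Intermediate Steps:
(-61762 - 343403)*(j + (-146 - 267*(-59))) = (-61762 - 343403)*(366115 + (-146 - 267*(-59))) = -405165*(366115 + (-146 + 15753)) = -405165*(366115 + 15607) = -405165*381722 = -154660394130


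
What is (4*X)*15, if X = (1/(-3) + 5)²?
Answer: 3920/3 ≈ 1306.7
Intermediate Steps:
X = 196/9 (X = (-⅓ + 5)² = (14/3)² = 196/9 ≈ 21.778)
(4*X)*15 = (4*(196/9))*15 = (784/9)*15 = 3920/3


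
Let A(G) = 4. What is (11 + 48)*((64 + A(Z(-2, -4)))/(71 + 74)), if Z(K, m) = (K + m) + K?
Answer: 4012/145 ≈ 27.669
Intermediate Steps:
Z(K, m) = m + 2*K
(11 + 48)*((64 + A(Z(-2, -4)))/(71 + 74)) = (11 + 48)*((64 + 4)/(71 + 74)) = 59*(68/145) = 4012/145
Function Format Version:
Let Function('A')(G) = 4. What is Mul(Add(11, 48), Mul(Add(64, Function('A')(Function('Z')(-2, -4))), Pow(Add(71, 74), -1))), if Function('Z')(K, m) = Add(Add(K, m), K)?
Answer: Rational(4012, 145) ≈ 27.669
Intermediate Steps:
Function('Z')(K, m) = Add(m, Mul(2, K))
Mul(Add(11, 48), Mul(Add(64, Function('A')(Function('Z')(-2, -4))), Pow(Add(71, 74), -1))) = Mul(Add(11, 48), Mul(Add(64, 4), Pow(Add(71, 74), -1))) = Mul(59, Mul(68, Pow(145, -1))) = Mul(59, Mul(68, Rational(1, 145))) = Mul(59, Rational(68, 145)) = Rational(4012, 145)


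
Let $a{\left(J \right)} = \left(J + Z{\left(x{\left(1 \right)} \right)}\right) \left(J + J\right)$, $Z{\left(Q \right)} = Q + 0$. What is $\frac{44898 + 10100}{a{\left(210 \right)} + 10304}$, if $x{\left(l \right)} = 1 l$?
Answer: $\frac{27499}{49462} \approx 0.55596$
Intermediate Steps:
$x{\left(l \right)} = l$
$Z{\left(Q \right)} = Q$
$a{\left(J \right)} = 2 J \left(1 + J\right)$ ($a{\left(J \right)} = \left(J + 1\right) \left(J + J\right) = \left(1 + J\right) 2 J = 2 J \left(1 + J\right)$)
$\frac{44898 + 10100}{a{\left(210 \right)} + 10304} = \frac{44898 + 10100}{2 \cdot 210 \left(1 + 210\right) + 10304} = \frac{54998}{2 \cdot 210 \cdot 211 + 10304} = \frac{54998}{88620 + 10304} = \frac{54998}{98924} = 54998 \cdot \frac{1}{98924} = \frac{27499}{49462}$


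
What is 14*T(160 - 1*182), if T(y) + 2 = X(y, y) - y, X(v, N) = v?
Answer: -28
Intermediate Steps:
T(y) = -2 (T(y) = -2 + (y - y) = -2 + 0 = -2)
14*T(160 - 1*182) = 14*(-2) = -28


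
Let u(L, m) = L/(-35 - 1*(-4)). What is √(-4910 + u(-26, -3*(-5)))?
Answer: 2*I*√1179426/31 ≈ 70.065*I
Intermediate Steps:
u(L, m) = -L/31 (u(L, m) = L/(-35 + 4) = L/(-31) = L*(-1/31) = -L/31)
√(-4910 + u(-26, -3*(-5))) = √(-4910 - 1/31*(-26)) = √(-4910 + 26/31) = √(-152184/31) = 2*I*√1179426/31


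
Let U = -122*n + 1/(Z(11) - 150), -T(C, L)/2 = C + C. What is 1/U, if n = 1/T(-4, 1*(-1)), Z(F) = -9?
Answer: -1272/9707 ≈ -0.13104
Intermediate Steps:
T(C, L) = -4*C (T(C, L) = -2*(C + C) = -4*C)
n = 1/16 (n = 1/(-4*(-4)) = 1/16 ≈ 0.062500)
U = -9707/1272 (U = -122*1/16 + 1/(-9 - 150) = -61/8 + 1/(-159) = -61/8 - 1/159 = -9707/1272 ≈ -7.6313)
1/U = 1/(-9707/1272) = -1272/9707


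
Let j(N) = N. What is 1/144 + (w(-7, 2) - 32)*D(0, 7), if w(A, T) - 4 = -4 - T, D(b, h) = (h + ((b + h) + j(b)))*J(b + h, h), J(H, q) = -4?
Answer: 274177/144 ≈ 1904.0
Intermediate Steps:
D(b, h) = -8*b - 8*h (D(b, h) = (h + ((b + h) + b))*(-4) = (h + (h + 2*b))*(-4) = (2*b + 2*h)*(-4) = -8*b - 8*h)
w(A, T) = -T (w(A, T) = 4 + (-4 - T) = -T)
1/144 + (w(-7, 2) - 32)*D(0, 7) = 1/144 + (-1*2 - 32)*(-8*0 - 8*7) = 1/144 + (-2 - 32)*(0 - 56) = 1/144 - 34*(-56) = 1/144 + 1904 = 274177/144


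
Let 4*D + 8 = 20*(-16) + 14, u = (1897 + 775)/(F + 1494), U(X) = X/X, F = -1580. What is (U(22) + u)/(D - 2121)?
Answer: 2586/189157 ≈ 0.013671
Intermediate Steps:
U(X) = 1
u = -1336/43 (u = (1897 + 775)/(-1580 + 1494) = 2672/(-86) = 2672*(-1/86) = -1336/43 ≈ -31.070)
D = -157/2 (D = -2 + (20*(-16) + 14)/4 = -2 + (-320 + 14)/4 = -2 + (¼)*(-306) = -2 - 153/2 = -157/2 ≈ -78.500)
(U(22) + u)/(D - 2121) = (1 - 1336/43)/(-157/2 - 2121) = -1293/(43*(-4399/2)) = -1293/43*(-2/4399) = 2586/189157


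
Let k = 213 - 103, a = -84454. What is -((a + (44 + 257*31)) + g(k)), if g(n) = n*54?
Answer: 70503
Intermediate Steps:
k = 110
g(n) = 54*n
-((a + (44 + 257*31)) + g(k)) = -((-84454 + (44 + 257*31)) + 54*110) = -((-84454 + (44 + 7967)) + 5940) = -((-84454 + 8011) + 5940) = -(-76443 + 5940) = -1*(-70503) = 70503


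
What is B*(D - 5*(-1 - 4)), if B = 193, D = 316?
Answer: 65813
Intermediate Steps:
B*(D - 5*(-1 - 4)) = 193*(316 - 5*(-1 - 4)) = 193*(316 - (-25)) = 193*(316 - 5*(-5)) = 193*(316 + 25) = 193*341 = 65813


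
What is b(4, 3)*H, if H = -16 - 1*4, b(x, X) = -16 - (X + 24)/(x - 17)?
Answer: 3620/13 ≈ 278.46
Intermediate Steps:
b(x, X) = -16 - (24 + X)/(-17 + x)
H = -20 (H = -16 - 4 = -20)
b(4, 3)*H = ((248 - 1*3 - 16*4)/(-17 + 4))*(-20) = ((248 - 3 - 64)/(-13))*(-20) = -1/13*181*(-20) = -181/13*(-20) = 3620/13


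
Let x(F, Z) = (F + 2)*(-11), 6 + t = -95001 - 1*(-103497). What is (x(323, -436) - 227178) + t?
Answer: -222263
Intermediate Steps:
t = 8490 (t = -6 + (-95001 - 1*(-103497)) = -6 + (-95001 + 103497) = -6 + 8496 = 8490)
x(F, Z) = -22 - 11*F (x(F, Z) = (2 + F)*(-11) = -22 - 11*F)
(x(323, -436) - 227178) + t = ((-22 - 11*323) - 227178) + 8490 = ((-22 - 3553) - 227178) + 8490 = (-3575 - 227178) + 8490 = -230753 + 8490 = -222263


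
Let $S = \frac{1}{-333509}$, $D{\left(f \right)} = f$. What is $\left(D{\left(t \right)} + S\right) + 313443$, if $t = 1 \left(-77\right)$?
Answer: $\frac{104510381293}{333509} \approx 3.1337 \cdot 10^{5}$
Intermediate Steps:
$t = -77$
$S = - \frac{1}{333509} \approx -2.9984 \cdot 10^{-6}$
$\left(D{\left(t \right)} + S\right) + 313443 = \left(-77 - \frac{1}{333509}\right) + 313443 = - \frac{25680194}{333509} + 313443 = \frac{104510381293}{333509}$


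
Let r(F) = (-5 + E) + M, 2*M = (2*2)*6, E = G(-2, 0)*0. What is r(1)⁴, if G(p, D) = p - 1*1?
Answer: 2401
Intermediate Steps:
G(p, D) = -1 + p (G(p, D) = p - 1 = -1 + p)
E = 0 (E = (-1 - 2)*0 = -3*0 = 0)
M = 12 (M = ((2*2)*6)/2 = (4*6)/2 = (½)*24 = 12)
r(F) = 7 (r(F) = (-5 + 0) + 12 = -5 + 12 = 7)
r(1)⁴ = 7⁴ = 2401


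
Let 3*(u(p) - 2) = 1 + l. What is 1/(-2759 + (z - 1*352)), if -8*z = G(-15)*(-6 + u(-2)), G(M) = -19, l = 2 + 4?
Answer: -24/74759 ≈ -0.00032103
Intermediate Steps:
l = 6
u(p) = 13/3 (u(p) = 2 + (1 + 6)/3 = 2 + (⅓)*7 = 2 + 7/3 = 13/3)
z = -95/24 (z = -(-19)*(-6 + 13/3)/8 = -(-19)*(-5)/(8*3) = -⅛*95/3 = -95/24 ≈ -3.9583)
1/(-2759 + (z - 1*352)) = 1/(-2759 + (-95/24 - 1*352)) = 1/(-2759 + (-95/24 - 352)) = 1/(-2759 - 8543/24) = 1/(-74759/24) = -24/74759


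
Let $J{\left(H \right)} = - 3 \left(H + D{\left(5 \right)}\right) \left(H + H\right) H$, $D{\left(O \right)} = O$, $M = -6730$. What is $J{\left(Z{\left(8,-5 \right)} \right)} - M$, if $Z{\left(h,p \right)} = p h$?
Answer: $342730$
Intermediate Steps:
$Z{\left(h,p \right)} = h p$
$J{\left(H \right)} = - 6 H^{2} \left(5 + H\right)$ ($J{\left(H \right)} = - 3 \left(H + 5\right) \left(H + H\right) H = - 3 \left(5 + H\right) 2 H H = - 3 \cdot 2 H \left(5 + H\right) H = - 6 H \left(5 + H\right) H = - 6 H^{2} \left(5 + H\right)$)
$J{\left(Z{\left(8,-5 \right)} \right)} - M = 6 \left(8 \left(-5\right)\right)^{2} \left(-5 - 8 \left(-5\right)\right) - -6730 = 6 \left(-40\right)^{2} \left(-5 - -40\right) + 6730 = 6 \cdot 1600 \left(-5 + 40\right) + 6730 = 6 \cdot 1600 \cdot 35 + 6730 = 336000 + 6730 = 342730$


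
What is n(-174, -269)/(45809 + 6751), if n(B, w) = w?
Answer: -269/52560 ≈ -0.0051180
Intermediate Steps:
n(-174, -269)/(45809 + 6751) = -269/(45809 + 6751) = -269/52560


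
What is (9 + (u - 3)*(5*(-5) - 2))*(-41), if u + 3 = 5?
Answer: -1476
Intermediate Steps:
u = 2 (u = -3 + 5 = 2)
(9 + (u - 3)*(5*(-5) - 2))*(-41) = (9 + (2 - 3)*(5*(-5) - 2))*(-41) = (9 - (-25 - 2))*(-41) = (9 - 1*(-27))*(-41) = (9 + 27)*(-41) = 36*(-41) = -1476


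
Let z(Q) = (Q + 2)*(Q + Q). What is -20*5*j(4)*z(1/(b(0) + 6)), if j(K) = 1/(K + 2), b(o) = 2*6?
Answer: -925/243 ≈ -3.8066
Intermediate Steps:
b(o) = 12
j(K) = 1/(2 + K)
z(Q) = 2*Q*(2 + Q) (z(Q) = (2 + Q)*(2*Q) = 2*Q*(2 + Q))
-20*5*j(4)*z(1/(b(0) + 6)) = -20*5/(2 + 4)*2*(2 + 1/(12 + 6))/(12 + 6) = -20*5/6*2*(2 + 1/18)/18 = -20*5*(⅙)*2*(1/18)*(2 + 1/18) = -50*2*(1/18)*(37/18)/3 = -50*37/(3*162) = -20*185/972 = -925/243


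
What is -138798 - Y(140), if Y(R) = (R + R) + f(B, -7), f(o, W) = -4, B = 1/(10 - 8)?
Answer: -139074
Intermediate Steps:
B = 1/2 ≈ 0.50000
Y(R) = -4 + 2*R (Y(R) = (R + R) - 4 = 2*R - 4 = -4 + 2*R)
-138798 - Y(140) = -138798 - (-4 + 2*140) = -138798 - (-4 + 280) = -138798 - 1*276 = -138798 - 276 = -139074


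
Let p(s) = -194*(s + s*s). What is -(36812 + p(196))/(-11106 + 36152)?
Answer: 3726958/12523 ≈ 297.61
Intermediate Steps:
p(s) = -194*s - 194*s² (p(s) = -194*(s + s²) = -194*s - 194*s²)
-(36812 + p(196))/(-11106 + 36152) = -(36812 - 194*196*(1 + 196))/(-11106 + 36152) = -(36812 - 194*196*197)/25046 = -(36812 - 7490728)/25046 = -(-7453916)/25046 = -1*(-3726958/12523) = 3726958/12523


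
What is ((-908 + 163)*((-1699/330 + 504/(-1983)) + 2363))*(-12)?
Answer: 153250287878/7271 ≈ 2.1077e+7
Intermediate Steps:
((-908 + 163)*((-1699/330 + 504/(-1983)) + 2363))*(-12) = -745*((-1699*1/330 + 504*(-1/1983)) + 2363)*(-12) = -745*((-1699/330 - 168/661) + 2363)*(-12) = -745*(-1178479/218130 + 2363)*(-12) = -745*514262711/218130*(-12) = -76625143939/43626*(-12) = 153250287878/7271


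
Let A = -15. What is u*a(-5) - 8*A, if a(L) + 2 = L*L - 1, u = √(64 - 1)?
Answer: 120 + 66*√7 ≈ 294.62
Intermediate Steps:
u = 3*√7 (u = √63 = 3*√7 ≈ 7.9373)
a(L) = -3 + L² (a(L) = -2 + (L*L - 1) = -2 + (L² - 1) = -2 + (-1 + L²) = -3 + L²)
u*a(-5) - 8*A = (3*√7)*(-3 + (-5)²) - 8*(-15) = (3*√7)*(-3 + 25) + 120 = (3*√7)*22 + 120 = 66*√7 + 120 = 120 + 66*√7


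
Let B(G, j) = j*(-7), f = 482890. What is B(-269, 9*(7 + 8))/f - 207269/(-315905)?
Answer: 19957919437/30509473090 ≈ 0.65415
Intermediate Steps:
B(G, j) = -7*j
B(-269, 9*(7 + 8))/f - 207269/(-315905) = -63*(7 + 8)/482890 - 207269/(-315905) = -63*15*(1/482890) - 207269*(-1/315905) = -7*135*(1/482890) + 207269/315905 = -945*1/482890 + 207269/315905 = -189/96578 + 207269/315905 = 19957919437/30509473090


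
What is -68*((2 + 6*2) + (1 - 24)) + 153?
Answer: 765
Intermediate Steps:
-68*((2 + 6*2) + (1 - 24)) + 153 = -68*((2 + 12) - 23) + 153 = -68*(14 - 23) + 153 = -68*(-9) + 153 = 612 + 153 = 765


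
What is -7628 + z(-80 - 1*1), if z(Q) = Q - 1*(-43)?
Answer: -7666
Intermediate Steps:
z(Q) = 43 + Q (z(Q) = Q + 43 = 43 + Q)
-7628 + z(-80 - 1*1) = -7628 + (43 + (-80 - 1*1)) = -7628 + (43 + (-80 - 1)) = -7628 + (43 - 81) = -7628 - 38 = -7666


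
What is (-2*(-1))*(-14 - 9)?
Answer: -46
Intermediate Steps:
(-2*(-1))*(-14 - 9) = 2*(-23) = -46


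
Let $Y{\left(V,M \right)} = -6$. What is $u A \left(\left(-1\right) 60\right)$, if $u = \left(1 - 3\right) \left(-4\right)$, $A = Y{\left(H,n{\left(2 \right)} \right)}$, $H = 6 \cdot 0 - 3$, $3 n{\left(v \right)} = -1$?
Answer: $2880$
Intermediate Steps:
$n{\left(v \right)} = - \frac{1}{3}$ ($n{\left(v \right)} = \frac{1}{3} \left(-1\right) = - \frac{1}{3}$)
$H = -3$ ($H = 0 - 3 = -3$)
$A = -6$
$u = 8$ ($u = \left(-2\right) \left(-4\right) = 8$)
$u A \left(\left(-1\right) 60\right) = 8 \left(-6\right) \left(\left(-1\right) 60\right) = \left(-48\right) \left(-60\right) = 2880$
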